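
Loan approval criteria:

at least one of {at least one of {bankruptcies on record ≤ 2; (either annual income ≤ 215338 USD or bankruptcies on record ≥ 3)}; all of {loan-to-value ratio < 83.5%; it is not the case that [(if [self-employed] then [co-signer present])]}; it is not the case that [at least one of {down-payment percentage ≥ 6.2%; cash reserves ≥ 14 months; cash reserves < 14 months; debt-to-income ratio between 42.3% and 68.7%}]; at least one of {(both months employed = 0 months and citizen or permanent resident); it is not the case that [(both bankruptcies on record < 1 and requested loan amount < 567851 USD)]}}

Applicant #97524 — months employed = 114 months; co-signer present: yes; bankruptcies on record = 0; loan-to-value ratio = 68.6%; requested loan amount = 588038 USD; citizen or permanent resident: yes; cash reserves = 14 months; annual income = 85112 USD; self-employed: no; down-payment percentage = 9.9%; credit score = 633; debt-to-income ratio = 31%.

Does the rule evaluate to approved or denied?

Atomic conditions:
  bankruptcies on record ≤ 2: 0 ≤ 2 is true
  annual income ≤ 215338 USD: 85112 ≤ 215338 is true
  bankruptcies on record ≥ 3: 0 ≥ 3 is false
  loan-to-value ratio < 83.5%: 68.6 < 83.5 is true
  self-employed: no → false
  co-signer present: yes → true
  down-payment percentage ≥ 6.2%: 9.9 ≥ 6.2 is true
  cash reserves ≥ 14 months: 14 ≥ 14 is true
  cash reserves < 14 months: 14 < 14 is false
  debt-to-income ratio between 42.3% and 68.7%: 31 in [42.3, 68.7] is false
  months employed = 0 months: 114 == 0 is false
  citizen or permanent resident: yes → true
  bankruptcies on record < 1: 0 < 1 is true
  requested loan amount < 567851 USD: 588038 < 567851 is false
Combine:
[1.2] true OR false = true
[1] true OR true = true
[2.2.1] false → true (antecedent false ⇒ implication holds) = true
[2.2] NOT true = false
[2] true AND false = false
[3.1] true OR true OR false OR false = true
[3] NOT true = false
[4.1] false AND true = false
[4.2.1] true AND false = false
[4.2] NOT false = true
[4] false OR true = true
[root] true OR false OR false OR true = true
Overall: true → approved

Approved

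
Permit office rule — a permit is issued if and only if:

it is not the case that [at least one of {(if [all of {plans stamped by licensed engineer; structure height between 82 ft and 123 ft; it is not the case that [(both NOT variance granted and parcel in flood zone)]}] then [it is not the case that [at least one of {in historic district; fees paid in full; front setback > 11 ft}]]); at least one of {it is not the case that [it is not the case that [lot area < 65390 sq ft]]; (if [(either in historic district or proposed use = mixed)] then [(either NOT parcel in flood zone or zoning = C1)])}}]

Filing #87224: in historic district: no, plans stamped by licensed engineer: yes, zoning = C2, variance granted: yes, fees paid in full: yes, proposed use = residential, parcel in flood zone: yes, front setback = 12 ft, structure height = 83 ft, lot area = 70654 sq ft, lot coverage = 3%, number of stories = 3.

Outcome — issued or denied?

Denied

Atomic conditions:
  plans stamped by licensed engineer: yes → true
  structure height between 82 ft and 123 ft: 83 in [82, 123] is true
  NOT variance granted: yes → false
  parcel in flood zone: yes → true
  in historic district: no → false
  fees paid in full: yes → true
  front setback > 11 ft: 12 > 11 is true
  lot area < 65390 sq ft: 70654 < 65390 is false
  proposed use = mixed: residential == mixed is false
  NOT parcel in flood zone: yes → false
  zoning = C1: C2 == C1 is false
Combine:
[1.1.1.3.1] false AND true = false
[1.1.1.3] NOT false = true
[1.1.1] true AND true AND true = true
[1.1.2.1] false OR true OR true = true
[1.1.2] NOT true = false
[1.1] true → false = false
[1.2.1.1] NOT false = true
[1.2.1] NOT true = false
[1.2.2.1] false OR false = false
[1.2.2.2] false OR false = false
[1.2.2] false → false (antecedent false ⇒ implication holds) = true
[1.2] false OR true = true
[1] false OR true = true
[root] NOT true = false
Overall: false → denied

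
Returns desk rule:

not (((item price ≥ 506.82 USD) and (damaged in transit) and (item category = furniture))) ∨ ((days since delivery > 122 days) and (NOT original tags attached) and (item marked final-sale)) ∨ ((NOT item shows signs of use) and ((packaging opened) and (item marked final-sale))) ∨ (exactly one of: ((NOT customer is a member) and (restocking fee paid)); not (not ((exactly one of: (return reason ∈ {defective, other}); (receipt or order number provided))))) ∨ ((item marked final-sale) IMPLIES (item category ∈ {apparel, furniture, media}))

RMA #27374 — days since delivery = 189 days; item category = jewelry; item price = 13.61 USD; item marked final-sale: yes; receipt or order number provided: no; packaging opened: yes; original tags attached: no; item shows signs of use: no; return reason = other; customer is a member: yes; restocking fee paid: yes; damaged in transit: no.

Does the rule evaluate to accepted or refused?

Accepted

Atomic conditions:
  item price ≥ 506.82 USD: 13.61 ≥ 506.82 is false
  damaged in transit: no → false
  item category = furniture: jewelry == furniture is false
  days since delivery > 122 days: 189 > 122 is true
  NOT original tags attached: no → true
  item marked final-sale: yes → true
  NOT item shows signs of use: no → true
  packaging opened: yes → true
  NOT customer is a member: yes → false
  restocking fee paid: yes → true
  return reason ∈ {defective, other}: other is in the set → true
  receipt or order number provided: no → false
  item category ∈ {apparel, furniture, media}: jewelry is not in the set → false
Combine:
[1.1] false AND false AND false = false
[1] NOT false = true
[2] true AND true AND true = true
[3.2] true AND true = true
[3] true AND true = true
[4.1] false AND true = false
[4.2.1.1] exactly-one(true, false) = true
[4.2.1] NOT true = false
[4.2] NOT false = true
[4] exactly-one(false, true) = true
[5] true → false = false
[root] true OR true OR true OR true OR false = true
Overall: true → accepted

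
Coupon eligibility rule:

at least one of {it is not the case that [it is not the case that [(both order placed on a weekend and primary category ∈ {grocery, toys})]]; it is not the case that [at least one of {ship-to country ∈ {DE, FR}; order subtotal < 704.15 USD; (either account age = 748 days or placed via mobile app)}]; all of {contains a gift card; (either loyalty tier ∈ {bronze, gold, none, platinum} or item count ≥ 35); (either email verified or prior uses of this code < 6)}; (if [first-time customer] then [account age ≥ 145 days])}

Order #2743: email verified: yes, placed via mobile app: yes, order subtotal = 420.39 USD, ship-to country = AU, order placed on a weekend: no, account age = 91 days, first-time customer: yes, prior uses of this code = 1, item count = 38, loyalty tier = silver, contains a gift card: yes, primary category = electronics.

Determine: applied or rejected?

Applied

Atomic conditions:
  order placed on a weekend: no → false
  primary category ∈ {grocery, toys}: electronics is not in the set → false
  ship-to country ∈ {DE, FR}: AU is not in the set → false
  order subtotal < 704.15 USD: 420.39 < 704.15 is true
  account age = 748 days: 91 == 748 is false
  placed via mobile app: yes → true
  contains a gift card: yes → true
  loyalty tier ∈ {bronze, gold, none, platinum}: silver is not in the set → false
  item count ≥ 35: 38 ≥ 35 is true
  email verified: yes → true
  prior uses of this code < 6: 1 < 6 is true
  first-time customer: yes → true
  account age ≥ 145 days: 91 ≥ 145 is false
Combine:
[1.1.1] false AND false = false
[1.1] NOT false = true
[1] NOT true = false
[2.1.3] false OR true = true
[2.1] false OR true OR true = true
[2] NOT true = false
[3.2] false OR true = true
[3.3] true OR true = true
[3] true AND true AND true = true
[4] true → false = false
[root] false OR false OR true OR false = true
Overall: true → applied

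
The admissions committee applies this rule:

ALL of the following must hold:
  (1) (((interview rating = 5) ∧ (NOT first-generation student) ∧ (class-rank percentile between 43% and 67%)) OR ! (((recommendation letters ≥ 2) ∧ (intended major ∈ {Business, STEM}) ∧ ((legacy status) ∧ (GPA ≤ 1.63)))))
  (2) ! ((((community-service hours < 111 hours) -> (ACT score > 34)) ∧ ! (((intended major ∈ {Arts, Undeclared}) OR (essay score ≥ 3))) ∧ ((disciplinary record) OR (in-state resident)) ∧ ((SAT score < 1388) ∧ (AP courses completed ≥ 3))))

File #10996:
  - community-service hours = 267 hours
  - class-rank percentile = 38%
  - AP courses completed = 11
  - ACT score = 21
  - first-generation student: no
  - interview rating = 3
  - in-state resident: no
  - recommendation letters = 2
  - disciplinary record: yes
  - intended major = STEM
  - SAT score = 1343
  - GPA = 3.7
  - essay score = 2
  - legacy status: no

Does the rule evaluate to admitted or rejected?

Rejected

Atomic conditions:
  interview rating = 5: 3 == 5 is false
  NOT first-generation student: no → true
  class-rank percentile between 43% and 67%: 38 in [43, 67] is false
  recommendation letters ≥ 2: 2 ≥ 2 is true
  intended major ∈ {Business, STEM}: STEM is in the set → true
  legacy status: no → false
  GPA ≤ 1.63: 3.7 ≤ 1.63 is false
  community-service hours < 111 hours: 267 < 111 is false
  ACT score > 34: 21 > 34 is false
  intended major ∈ {Arts, Undeclared}: STEM is not in the set → false
  essay score ≥ 3: 2 ≥ 3 is false
  disciplinary record: yes → true
  in-state resident: no → false
  SAT score < 1388: 1343 < 1388 is true
  AP courses completed ≥ 3: 11 ≥ 3 is true
Combine:
[1.1] false AND true AND false = false
[1.2.1.3] false AND false = false
[1.2.1] true AND true AND false = false
[1.2] NOT false = true
[1] false OR true = true
[2.1.1] false → false (antecedent false ⇒ implication holds) = true
[2.1.2.1] false OR false = false
[2.1.2] NOT false = true
[2.1.3] true OR false = true
[2.1.4] true AND true = true
[2.1] true AND true AND true AND true = true
[2] NOT true = false
[root] true AND false = false
Overall: false → rejected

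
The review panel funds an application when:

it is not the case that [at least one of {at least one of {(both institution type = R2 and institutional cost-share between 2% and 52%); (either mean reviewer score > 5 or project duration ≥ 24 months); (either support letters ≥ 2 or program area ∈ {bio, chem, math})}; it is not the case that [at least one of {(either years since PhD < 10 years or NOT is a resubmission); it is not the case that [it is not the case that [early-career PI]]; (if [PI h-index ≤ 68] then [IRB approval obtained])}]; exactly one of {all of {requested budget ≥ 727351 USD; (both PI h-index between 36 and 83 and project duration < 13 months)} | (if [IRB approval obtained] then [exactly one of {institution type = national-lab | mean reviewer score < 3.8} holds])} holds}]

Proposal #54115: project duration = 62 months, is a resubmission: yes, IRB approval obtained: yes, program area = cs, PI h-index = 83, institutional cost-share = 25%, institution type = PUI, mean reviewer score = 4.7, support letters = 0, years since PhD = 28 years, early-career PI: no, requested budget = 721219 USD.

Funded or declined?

Declined

Atomic conditions:
  institution type = R2: PUI == R2 is false
  institutional cost-share between 2% and 52%: 25 in [2, 52] is true
  mean reviewer score > 5: 4.7 > 5 is false
  project duration ≥ 24 months: 62 ≥ 24 is true
  support letters ≥ 2: 0 ≥ 2 is false
  program area ∈ {bio, chem, math}: cs is not in the set → false
  years since PhD < 10 years: 28 < 10 is false
  NOT is a resubmission: yes → false
  early-career PI: no → false
  PI h-index ≤ 68: 83 ≤ 68 is false
  IRB approval obtained: yes → true
  requested budget ≥ 727351 USD: 721219 ≥ 727351 is false
  PI h-index between 36 and 83: 83 in [36, 83] is true
  project duration < 13 months: 62 < 13 is false
  institution type = national-lab: PUI == national-lab is false
  mean reviewer score < 3.8: 4.7 < 3.8 is false
Combine:
[1.1.1] false AND true = false
[1.1.2] false OR true = true
[1.1.3] false OR false = false
[1.1] false OR true OR false = true
[1.2.1.1] false OR false = false
[1.2.1.2.1] NOT false = true
[1.2.1.2] NOT true = false
[1.2.1.3] false → true (antecedent false ⇒ implication holds) = true
[1.2.1] false OR false OR true = true
[1.2] NOT true = false
[1.3.1.2] true AND false = false
[1.3.1] false AND false = false
[1.3.2.2] exactly-one(false, false) = false
[1.3.2] true → false = false
[1.3] exactly-one(false, false) = false
[1] true OR false OR false = true
[root] NOT true = false
Overall: false → declined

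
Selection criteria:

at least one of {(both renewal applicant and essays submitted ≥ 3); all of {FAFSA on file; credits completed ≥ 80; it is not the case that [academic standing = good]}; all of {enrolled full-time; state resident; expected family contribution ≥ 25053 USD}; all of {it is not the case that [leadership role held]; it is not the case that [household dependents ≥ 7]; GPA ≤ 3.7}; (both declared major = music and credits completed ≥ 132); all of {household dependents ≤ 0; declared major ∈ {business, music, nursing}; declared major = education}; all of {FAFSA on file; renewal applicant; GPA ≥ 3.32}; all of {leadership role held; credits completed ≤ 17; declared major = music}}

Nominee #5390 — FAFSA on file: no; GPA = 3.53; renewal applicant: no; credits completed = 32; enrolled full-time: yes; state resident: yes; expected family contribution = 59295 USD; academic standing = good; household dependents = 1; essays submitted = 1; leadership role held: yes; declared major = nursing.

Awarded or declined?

Awarded

Atomic conditions:
  renewal applicant: no → false
  essays submitted ≥ 3: 1 ≥ 3 is false
  FAFSA on file: no → false
  credits completed ≥ 80: 32 ≥ 80 is false
  academic standing = good: good == good is true
  enrolled full-time: yes → true
  state resident: yes → true
  expected family contribution ≥ 25053 USD: 59295 ≥ 25053 is true
  leadership role held: yes → true
  household dependents ≥ 7: 1 ≥ 7 is false
  GPA ≤ 3.7: 3.53 ≤ 3.7 is true
  declared major = music: nursing == music is false
  credits completed ≥ 132: 32 ≥ 132 is false
  household dependents ≤ 0: 1 ≤ 0 is false
  declared major ∈ {business, music, nursing}: nursing is in the set → true
  declared major = education: nursing == education is false
  GPA ≥ 3.32: 3.53 ≥ 3.32 is true
  credits completed ≤ 17: 32 ≤ 17 is false
Combine:
[1] false AND false = false
[2.3] NOT true = false
[2] false AND false AND false = false
[3] true AND true AND true = true
[4.1] NOT true = false
[4.2] NOT false = true
[4] false AND true AND true = false
[5] false AND false = false
[6] false AND true AND false = false
[7] false AND false AND true = false
[8] true AND false AND false = false
[root] false OR false OR true OR false OR false OR false OR false OR false = true
Overall: true → awarded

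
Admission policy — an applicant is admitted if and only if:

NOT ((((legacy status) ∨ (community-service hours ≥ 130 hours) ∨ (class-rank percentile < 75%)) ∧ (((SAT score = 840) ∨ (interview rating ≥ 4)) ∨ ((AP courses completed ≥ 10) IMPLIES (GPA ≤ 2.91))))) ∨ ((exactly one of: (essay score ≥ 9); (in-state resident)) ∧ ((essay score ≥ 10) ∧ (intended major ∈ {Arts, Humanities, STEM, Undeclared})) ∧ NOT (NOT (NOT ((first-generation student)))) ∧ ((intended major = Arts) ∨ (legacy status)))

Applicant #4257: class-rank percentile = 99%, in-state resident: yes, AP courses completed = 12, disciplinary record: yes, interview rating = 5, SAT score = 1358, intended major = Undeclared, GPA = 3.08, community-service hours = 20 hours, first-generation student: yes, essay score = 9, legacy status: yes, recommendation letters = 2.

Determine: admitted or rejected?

Rejected

Atomic conditions:
  legacy status: yes → true
  community-service hours ≥ 130 hours: 20 ≥ 130 is false
  class-rank percentile < 75%: 99 < 75 is false
  SAT score = 840: 1358 == 840 is false
  interview rating ≥ 4: 5 ≥ 4 is true
  AP courses completed ≥ 10: 12 ≥ 10 is true
  GPA ≤ 2.91: 3.08 ≤ 2.91 is false
  essay score ≥ 9: 9 ≥ 9 is true
  in-state resident: yes → true
  essay score ≥ 10: 9 ≥ 10 is false
  intended major ∈ {Arts, Humanities, STEM, Undeclared}: Undeclared is in the set → true
  first-generation student: yes → true
  intended major = Arts: Undeclared == Arts is false
Combine:
[1.1.1] true OR false OR false = true
[1.1.2.1] false OR true = true
[1.1.2.2] true → false = false
[1.1.2] true OR false = true
[1.1] true AND true = true
[1] NOT true = false
[2.1] exactly-one(true, true) = false
[2.2] false AND true = false
[2.3.1.1] NOT true = false
[2.3.1] NOT false = true
[2.3] NOT true = false
[2.4] false OR true = true
[2] false AND false AND false AND true = false
[root] false OR false = false
Overall: false → rejected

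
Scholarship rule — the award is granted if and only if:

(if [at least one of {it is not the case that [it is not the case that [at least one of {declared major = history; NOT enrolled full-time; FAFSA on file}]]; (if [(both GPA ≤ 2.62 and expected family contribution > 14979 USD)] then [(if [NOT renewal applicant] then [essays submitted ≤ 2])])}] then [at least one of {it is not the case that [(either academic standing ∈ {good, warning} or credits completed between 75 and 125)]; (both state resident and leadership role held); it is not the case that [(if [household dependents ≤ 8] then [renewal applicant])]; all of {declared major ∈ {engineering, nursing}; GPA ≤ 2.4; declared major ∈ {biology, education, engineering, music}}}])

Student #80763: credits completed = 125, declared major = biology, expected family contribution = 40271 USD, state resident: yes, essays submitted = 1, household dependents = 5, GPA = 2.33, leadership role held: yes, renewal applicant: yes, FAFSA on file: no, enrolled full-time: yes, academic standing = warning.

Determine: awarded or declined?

Atomic conditions:
  declared major = history: biology == history is false
  NOT enrolled full-time: yes → false
  FAFSA on file: no → false
  GPA ≤ 2.62: 2.33 ≤ 2.62 is true
  expected family contribution > 14979 USD: 40271 > 14979 is true
  NOT renewal applicant: yes → false
  essays submitted ≤ 2: 1 ≤ 2 is true
  academic standing ∈ {good, warning}: warning is in the set → true
  credits completed between 75 and 125: 125 in [75, 125] is true
  state resident: yes → true
  leadership role held: yes → true
  household dependents ≤ 8: 5 ≤ 8 is true
  renewal applicant: yes → true
  declared major ∈ {engineering, nursing}: biology is not in the set → false
  GPA ≤ 2.4: 2.33 ≤ 2.4 is true
  declared major ∈ {biology, education, engineering, music}: biology is in the set → true
Combine:
[1.1.1.1] false OR false OR false = false
[1.1.1] NOT false = true
[1.1] NOT true = false
[1.2.1] true AND true = true
[1.2.2] false → true (antecedent false ⇒ implication holds) = true
[1.2] true → true = true
[1] false OR true = true
[2.1.1] true OR true = true
[2.1] NOT true = false
[2.2] true AND true = true
[2.3.1] true → true = true
[2.3] NOT true = false
[2.4] false AND true AND true = false
[2] false OR true OR false OR false = true
[root] true → true = true
Overall: true → awarded

Awarded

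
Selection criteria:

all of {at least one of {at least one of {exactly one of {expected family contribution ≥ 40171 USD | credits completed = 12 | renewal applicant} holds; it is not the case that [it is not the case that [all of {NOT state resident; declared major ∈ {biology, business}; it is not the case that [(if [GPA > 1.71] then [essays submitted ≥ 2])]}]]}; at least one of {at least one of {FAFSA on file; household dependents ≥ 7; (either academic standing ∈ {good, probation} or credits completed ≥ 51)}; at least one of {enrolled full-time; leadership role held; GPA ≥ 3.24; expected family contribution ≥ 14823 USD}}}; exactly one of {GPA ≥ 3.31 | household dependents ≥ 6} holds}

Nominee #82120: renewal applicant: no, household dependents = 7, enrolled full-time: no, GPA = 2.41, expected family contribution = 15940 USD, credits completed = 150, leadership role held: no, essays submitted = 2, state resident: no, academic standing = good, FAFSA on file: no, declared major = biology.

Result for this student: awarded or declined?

Atomic conditions:
  expected family contribution ≥ 40171 USD: 15940 ≥ 40171 is false
  credits completed = 12: 150 == 12 is false
  renewal applicant: no → false
  NOT state resident: no → true
  declared major ∈ {biology, business}: biology is in the set → true
  GPA > 1.71: 2.41 > 1.71 is true
  essays submitted ≥ 2: 2 ≥ 2 is true
  FAFSA on file: no → false
  household dependents ≥ 7: 7 ≥ 7 is true
  academic standing ∈ {good, probation}: good is in the set → true
  credits completed ≥ 51: 150 ≥ 51 is true
  enrolled full-time: no → false
  leadership role held: no → false
  GPA ≥ 3.24: 2.41 ≥ 3.24 is false
  expected family contribution ≥ 14823 USD: 15940 ≥ 14823 is true
  GPA ≥ 3.31: 2.41 ≥ 3.31 is false
  household dependents ≥ 6: 7 ≥ 6 is true
Combine:
[1.1.1] exactly-one(false, false, false) = false
[1.1.2.1.1.3.1] true → true = true
[1.1.2.1.1.3] NOT true = false
[1.1.2.1.1] true AND true AND false = false
[1.1.2.1] NOT false = true
[1.1.2] NOT true = false
[1.1] false OR false = false
[1.2.1.3] true OR true = true
[1.2.1] false OR true OR true = true
[1.2.2] false OR false OR false OR true = true
[1.2] true OR true = true
[1] false OR true = true
[2] exactly-one(false, true) = true
[root] true AND true = true
Overall: true → awarded

Awarded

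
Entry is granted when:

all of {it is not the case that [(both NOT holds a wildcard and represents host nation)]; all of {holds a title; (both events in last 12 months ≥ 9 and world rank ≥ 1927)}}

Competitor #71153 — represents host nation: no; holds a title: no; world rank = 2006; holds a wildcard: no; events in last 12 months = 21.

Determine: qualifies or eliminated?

Atomic conditions:
  NOT holds a wildcard: no → true
  represents host nation: no → false
  holds a title: no → false
  events in last 12 months ≥ 9: 21 ≥ 9 is true
  world rank ≥ 1927: 2006 ≥ 1927 is true
Combine:
[1.1] true AND false = false
[1] NOT false = true
[2.2] true AND true = true
[2] false AND true = false
[root] true AND false = false
Overall: false → eliminated

Eliminated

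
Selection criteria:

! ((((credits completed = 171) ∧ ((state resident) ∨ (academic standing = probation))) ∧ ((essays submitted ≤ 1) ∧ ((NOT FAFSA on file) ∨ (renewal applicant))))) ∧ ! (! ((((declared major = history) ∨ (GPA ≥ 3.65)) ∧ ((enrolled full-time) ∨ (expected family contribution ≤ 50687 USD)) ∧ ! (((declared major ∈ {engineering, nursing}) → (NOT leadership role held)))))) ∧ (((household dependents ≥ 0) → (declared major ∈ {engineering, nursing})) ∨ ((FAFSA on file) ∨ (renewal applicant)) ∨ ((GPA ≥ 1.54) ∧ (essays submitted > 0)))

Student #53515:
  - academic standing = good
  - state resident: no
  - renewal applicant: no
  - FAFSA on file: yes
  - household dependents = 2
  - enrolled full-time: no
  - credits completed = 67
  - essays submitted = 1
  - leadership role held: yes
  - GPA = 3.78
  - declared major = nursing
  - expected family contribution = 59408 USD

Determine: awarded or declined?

Atomic conditions:
  credits completed = 171: 67 == 171 is false
  state resident: no → false
  academic standing = probation: good == probation is false
  essays submitted ≤ 1: 1 ≤ 1 is true
  NOT FAFSA on file: yes → false
  renewal applicant: no → false
  declared major = history: nursing == history is false
  GPA ≥ 3.65: 3.78 ≥ 3.65 is true
  enrolled full-time: no → false
  expected family contribution ≤ 50687 USD: 59408 ≤ 50687 is false
  declared major ∈ {engineering, nursing}: nursing is in the set → true
  NOT leadership role held: yes → false
  household dependents ≥ 0: 2 ≥ 0 is true
  FAFSA on file: yes → true
  GPA ≥ 1.54: 3.78 ≥ 1.54 is true
  essays submitted > 0: 1 > 0 is true
Combine:
[1.1.1.2] false OR false = false
[1.1.1] false AND false = false
[1.1.2.2] false OR false = false
[1.1.2] true AND false = false
[1.1] false AND false = false
[1] NOT false = true
[2.1.1.1] false OR true = true
[2.1.1.2] false OR false = false
[2.1.1.3.1] true → false = false
[2.1.1.3] NOT false = true
[2.1.1] true AND false AND true = false
[2.1] NOT false = true
[2] NOT true = false
[3.1] true → true = true
[3.2] true OR false = true
[3.3] true AND true = true
[3] true OR true OR true = true
[root] true AND false AND true = false
Overall: false → declined

Declined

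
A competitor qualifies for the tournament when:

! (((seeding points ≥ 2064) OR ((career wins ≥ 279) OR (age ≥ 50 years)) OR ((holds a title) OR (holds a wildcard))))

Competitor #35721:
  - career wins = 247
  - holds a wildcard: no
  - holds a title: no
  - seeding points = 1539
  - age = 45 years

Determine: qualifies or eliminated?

Qualifies

Atomic conditions:
  seeding points ≥ 2064: 1539 ≥ 2064 is false
  career wins ≥ 279: 247 ≥ 279 is false
  age ≥ 50 years: 45 ≥ 50 is false
  holds a title: no → false
  holds a wildcard: no → false
Combine:
[1.2] false OR false = false
[1.3] false OR false = false
[1] false OR false OR false = false
[root] NOT false = true
Overall: true → qualifies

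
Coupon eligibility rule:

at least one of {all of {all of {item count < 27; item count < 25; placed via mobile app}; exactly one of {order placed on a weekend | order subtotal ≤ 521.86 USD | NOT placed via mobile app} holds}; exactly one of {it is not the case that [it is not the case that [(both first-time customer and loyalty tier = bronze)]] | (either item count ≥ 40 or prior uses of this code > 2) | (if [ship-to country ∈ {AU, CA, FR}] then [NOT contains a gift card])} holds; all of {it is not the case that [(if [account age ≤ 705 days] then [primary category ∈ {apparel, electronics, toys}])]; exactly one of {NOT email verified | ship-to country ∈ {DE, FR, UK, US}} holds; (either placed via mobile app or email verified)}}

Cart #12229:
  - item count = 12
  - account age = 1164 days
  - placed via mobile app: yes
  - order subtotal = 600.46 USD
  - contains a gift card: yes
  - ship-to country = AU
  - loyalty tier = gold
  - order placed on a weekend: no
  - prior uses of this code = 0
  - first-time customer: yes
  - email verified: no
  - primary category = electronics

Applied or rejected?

Atomic conditions:
  item count < 27: 12 < 27 is true
  item count < 25: 12 < 25 is true
  placed via mobile app: yes → true
  order placed on a weekend: no → false
  order subtotal ≤ 521.86 USD: 600.46 ≤ 521.86 is false
  NOT placed via mobile app: yes → false
  first-time customer: yes → true
  loyalty tier = bronze: gold == bronze is false
  item count ≥ 40: 12 ≥ 40 is false
  prior uses of this code > 2: 0 > 2 is false
  ship-to country ∈ {AU, CA, FR}: AU is in the set → true
  NOT contains a gift card: yes → false
  account age ≤ 705 days: 1164 ≤ 705 is false
  primary category ∈ {apparel, electronics, toys}: electronics is in the set → true
  NOT email verified: no → true
  ship-to country ∈ {DE, FR, UK, US}: AU is not in the set → false
  email verified: no → false
Combine:
[1.1] true AND true AND true = true
[1.2] exactly-one(false, false, false) = false
[1] true AND false = false
[2.1.1.1] true AND false = false
[2.1.1] NOT false = true
[2.1] NOT true = false
[2.2] false OR false = false
[2.3] true → false = false
[2] exactly-one(false, false, false) = false
[3.1.1] false → true (antecedent false ⇒ implication holds) = true
[3.1] NOT true = false
[3.2] exactly-one(true, false) = true
[3.3] true OR false = true
[3] false AND true AND true = false
[root] false OR false OR false = false
Overall: false → rejected

Rejected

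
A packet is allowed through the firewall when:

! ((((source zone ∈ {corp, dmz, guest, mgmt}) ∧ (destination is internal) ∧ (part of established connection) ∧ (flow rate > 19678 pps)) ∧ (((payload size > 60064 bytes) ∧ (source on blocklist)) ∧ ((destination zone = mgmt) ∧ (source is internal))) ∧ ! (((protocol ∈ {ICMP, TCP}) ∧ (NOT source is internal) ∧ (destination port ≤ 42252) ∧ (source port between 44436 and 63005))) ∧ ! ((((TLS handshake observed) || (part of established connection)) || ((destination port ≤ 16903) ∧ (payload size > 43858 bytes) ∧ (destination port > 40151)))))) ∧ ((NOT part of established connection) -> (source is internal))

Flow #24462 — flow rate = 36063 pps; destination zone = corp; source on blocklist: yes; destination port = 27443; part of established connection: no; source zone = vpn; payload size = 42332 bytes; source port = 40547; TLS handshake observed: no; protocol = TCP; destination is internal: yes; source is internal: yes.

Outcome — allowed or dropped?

Atomic conditions:
  source zone ∈ {corp, dmz, guest, mgmt}: vpn is not in the set → false
  destination is internal: yes → true
  part of established connection: no → false
  flow rate > 19678 pps: 36063 > 19678 is true
  payload size > 60064 bytes: 42332 > 60064 is false
  source on blocklist: yes → true
  destination zone = mgmt: corp == mgmt is false
  source is internal: yes → true
  protocol ∈ {ICMP, TCP}: TCP is in the set → true
  NOT source is internal: yes → false
  destination port ≤ 42252: 27443 ≤ 42252 is true
  source port between 44436 and 63005: 40547 in [44436, 63005] is false
  TLS handshake observed: no → false
  destination port ≤ 16903: 27443 ≤ 16903 is false
  payload size > 43858 bytes: 42332 > 43858 is false
  destination port > 40151: 27443 > 40151 is false
  NOT part of established connection: no → true
Combine:
[1.1.1] false AND true AND false AND true = false
[1.1.2.1] false AND true = false
[1.1.2.2] false AND true = false
[1.1.2] false AND false = false
[1.1.3.1] true AND false AND true AND false = false
[1.1.3] NOT false = true
[1.1.4.1.1] false OR false = false
[1.1.4.1.2] false AND false AND false = false
[1.1.4.1] false OR false = false
[1.1.4] NOT false = true
[1.1] false AND false AND true AND true = false
[1] NOT false = true
[2] true → true = true
[root] true AND true = true
Overall: true → allowed

Allowed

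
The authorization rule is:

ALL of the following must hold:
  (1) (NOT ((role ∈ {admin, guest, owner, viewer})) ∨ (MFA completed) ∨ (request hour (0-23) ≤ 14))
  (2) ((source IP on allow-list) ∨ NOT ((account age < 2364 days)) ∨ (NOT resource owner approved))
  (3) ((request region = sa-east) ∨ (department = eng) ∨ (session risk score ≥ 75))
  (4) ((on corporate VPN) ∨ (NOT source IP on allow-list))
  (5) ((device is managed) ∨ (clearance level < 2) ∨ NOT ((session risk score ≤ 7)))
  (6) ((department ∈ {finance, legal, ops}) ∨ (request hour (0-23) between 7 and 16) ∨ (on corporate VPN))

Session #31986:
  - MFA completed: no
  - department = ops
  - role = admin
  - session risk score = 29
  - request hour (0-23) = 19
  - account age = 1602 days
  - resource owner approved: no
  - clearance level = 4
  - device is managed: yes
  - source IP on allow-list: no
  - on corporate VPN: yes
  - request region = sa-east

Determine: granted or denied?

Denied

Atomic conditions:
  role ∈ {admin, guest, owner, viewer}: admin is in the set → true
  MFA completed: no → false
  request hour (0-23) ≤ 14: 19 ≤ 14 is false
  source IP on allow-list: no → false
  account age < 2364 days: 1602 < 2364 is true
  NOT resource owner approved: no → true
  request region = sa-east: sa-east == sa-east is true
  department = eng: ops == eng is false
  session risk score ≥ 75: 29 ≥ 75 is false
  on corporate VPN: yes → true
  NOT source IP on allow-list: no → true
  device is managed: yes → true
  clearance level < 2: 4 < 2 is false
  session risk score ≤ 7: 29 ≤ 7 is false
  department ∈ {finance, legal, ops}: ops is in the set → true
  request hour (0-23) between 7 and 16: 19 in [7, 16] is false
Combine:
[1.1] NOT true = false
[1] false OR false OR false = false
[2.2] NOT true = false
[2] false OR false OR true = true
[3] true OR false OR false = true
[4] true OR true = true
[5.3] NOT false = true
[5] true OR false OR true = true
[6] true OR false OR true = true
[root] false AND true AND true AND true AND true AND true = false
Overall: false → denied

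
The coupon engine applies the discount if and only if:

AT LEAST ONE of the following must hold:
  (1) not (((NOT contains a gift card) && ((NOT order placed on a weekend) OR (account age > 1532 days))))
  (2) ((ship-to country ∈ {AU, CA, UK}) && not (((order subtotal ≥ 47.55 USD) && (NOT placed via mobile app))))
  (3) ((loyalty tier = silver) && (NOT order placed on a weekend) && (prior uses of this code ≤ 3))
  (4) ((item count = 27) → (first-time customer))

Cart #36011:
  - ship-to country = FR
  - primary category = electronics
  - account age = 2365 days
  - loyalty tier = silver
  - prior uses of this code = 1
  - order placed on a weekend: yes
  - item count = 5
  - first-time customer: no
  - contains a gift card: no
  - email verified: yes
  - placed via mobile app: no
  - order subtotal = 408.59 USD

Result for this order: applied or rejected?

Atomic conditions:
  NOT contains a gift card: no → true
  NOT order placed on a weekend: yes → false
  account age > 1532 days: 2365 > 1532 is true
  ship-to country ∈ {AU, CA, UK}: FR is not in the set → false
  order subtotal ≥ 47.55 USD: 408.59 ≥ 47.55 is true
  NOT placed via mobile app: no → true
  loyalty tier = silver: silver == silver is true
  prior uses of this code ≤ 3: 1 ≤ 3 is true
  item count = 27: 5 == 27 is false
  first-time customer: no → false
Combine:
[1.1.2] false OR true = true
[1.1] true AND true = true
[1] NOT true = false
[2.2.1] true AND true = true
[2.2] NOT true = false
[2] false AND false = false
[3] true AND false AND true = false
[4] false → false (antecedent false ⇒ implication holds) = true
[root] false OR false OR false OR true = true
Overall: true → applied

Applied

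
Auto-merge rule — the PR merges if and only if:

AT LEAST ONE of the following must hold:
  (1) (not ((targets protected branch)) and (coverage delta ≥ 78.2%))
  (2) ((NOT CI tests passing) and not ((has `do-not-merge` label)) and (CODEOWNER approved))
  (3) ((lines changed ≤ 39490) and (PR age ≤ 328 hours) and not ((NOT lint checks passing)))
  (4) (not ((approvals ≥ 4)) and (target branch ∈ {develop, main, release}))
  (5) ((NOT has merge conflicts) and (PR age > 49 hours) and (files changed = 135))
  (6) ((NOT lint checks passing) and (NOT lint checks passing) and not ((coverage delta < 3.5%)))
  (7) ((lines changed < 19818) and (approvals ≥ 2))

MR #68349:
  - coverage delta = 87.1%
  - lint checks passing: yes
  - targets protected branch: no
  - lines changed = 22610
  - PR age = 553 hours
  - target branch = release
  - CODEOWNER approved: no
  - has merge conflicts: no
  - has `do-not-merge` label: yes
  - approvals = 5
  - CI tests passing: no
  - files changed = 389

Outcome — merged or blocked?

Atomic conditions:
  targets protected branch: no → false
  coverage delta ≥ 78.2%: 87.1 ≥ 78.2 is true
  NOT CI tests passing: no → true
  has `do-not-merge` label: yes → true
  CODEOWNER approved: no → false
  lines changed ≤ 39490: 22610 ≤ 39490 is true
  PR age ≤ 328 hours: 553 ≤ 328 is false
  NOT lint checks passing: yes → false
  approvals ≥ 4: 5 ≥ 4 is true
  target branch ∈ {develop, main, release}: release is in the set → true
  NOT has merge conflicts: no → true
  PR age > 49 hours: 553 > 49 is true
  files changed = 135: 389 == 135 is false
  coverage delta < 3.5%: 87.1 < 3.5 is false
  lines changed < 19818: 22610 < 19818 is false
  approvals ≥ 2: 5 ≥ 2 is true
Combine:
[1.1] NOT false = true
[1] true AND true = true
[2.2] NOT true = false
[2] true AND false AND false = false
[3.3] NOT false = true
[3] true AND false AND true = false
[4.1] NOT true = false
[4] false AND true = false
[5] true AND true AND false = false
[6.3] NOT false = true
[6] false AND false AND true = false
[7] false AND true = false
[root] true OR false OR false OR false OR false OR false OR false = true
Overall: true → merged

Merged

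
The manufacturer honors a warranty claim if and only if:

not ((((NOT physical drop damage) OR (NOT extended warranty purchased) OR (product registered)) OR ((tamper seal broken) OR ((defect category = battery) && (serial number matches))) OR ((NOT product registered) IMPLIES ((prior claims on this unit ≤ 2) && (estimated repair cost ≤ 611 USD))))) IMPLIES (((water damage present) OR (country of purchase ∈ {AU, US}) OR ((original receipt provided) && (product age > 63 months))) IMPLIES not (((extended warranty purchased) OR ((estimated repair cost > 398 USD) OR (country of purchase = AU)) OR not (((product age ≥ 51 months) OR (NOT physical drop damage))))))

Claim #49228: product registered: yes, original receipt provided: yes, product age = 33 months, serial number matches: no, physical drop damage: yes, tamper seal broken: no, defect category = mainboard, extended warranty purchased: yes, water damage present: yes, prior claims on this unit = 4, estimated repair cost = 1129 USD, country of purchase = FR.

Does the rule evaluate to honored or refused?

Honored

Atomic conditions:
  NOT physical drop damage: yes → false
  NOT extended warranty purchased: yes → false
  product registered: yes → true
  tamper seal broken: no → false
  defect category = battery: mainboard == battery is false
  serial number matches: no → false
  NOT product registered: yes → false
  prior claims on this unit ≤ 2: 4 ≤ 2 is false
  estimated repair cost ≤ 611 USD: 1129 ≤ 611 is false
  water damage present: yes → true
  country of purchase ∈ {AU, US}: FR is not in the set → false
  original receipt provided: yes → true
  product age > 63 months: 33 > 63 is false
  extended warranty purchased: yes → true
  estimated repair cost > 398 USD: 1129 > 398 is true
  country of purchase = AU: FR == AU is false
  product age ≥ 51 months: 33 ≥ 51 is false
Combine:
[1.1.1] false OR false OR true = true
[1.1.2.2] false AND false = false
[1.1.2] false OR false = false
[1.1.3.2] false AND false = false
[1.1.3] false → false (antecedent false ⇒ implication holds) = true
[1.1] true OR false OR true = true
[1] NOT true = false
[2.1.3] true AND false = false
[2.1] true OR false OR false = true
[2.2.1.2] true OR false = true
[2.2.1.3.1] false OR false = false
[2.2.1.3] NOT false = true
[2.2.1] true OR true OR true = true
[2.2] NOT true = false
[2] true → false = false
[root] false → false (antecedent false ⇒ implication holds) = true
Overall: true → honored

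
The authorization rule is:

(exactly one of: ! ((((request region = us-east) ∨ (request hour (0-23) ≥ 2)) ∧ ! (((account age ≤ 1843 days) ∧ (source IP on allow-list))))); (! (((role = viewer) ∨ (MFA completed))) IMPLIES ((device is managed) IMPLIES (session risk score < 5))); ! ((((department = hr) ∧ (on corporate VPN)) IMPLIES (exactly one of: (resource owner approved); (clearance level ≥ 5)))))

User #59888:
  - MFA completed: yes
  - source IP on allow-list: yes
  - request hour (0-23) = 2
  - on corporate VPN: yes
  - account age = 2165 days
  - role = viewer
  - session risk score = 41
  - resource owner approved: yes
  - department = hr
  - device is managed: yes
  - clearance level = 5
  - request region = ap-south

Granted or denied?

Atomic conditions:
  request region = us-east: ap-south == us-east is false
  request hour (0-23) ≥ 2: 2 ≥ 2 is true
  account age ≤ 1843 days: 2165 ≤ 1843 is false
  source IP on allow-list: yes → true
  role = viewer: viewer == viewer is true
  MFA completed: yes → true
  device is managed: yes → true
  session risk score < 5: 41 < 5 is false
  department = hr: hr == hr is true
  on corporate VPN: yes → true
  resource owner approved: yes → true
  clearance level ≥ 5: 5 ≥ 5 is true
Combine:
[1.1.1] false OR true = true
[1.1.2.1] false AND true = false
[1.1.2] NOT false = true
[1.1] true AND true = true
[1] NOT true = false
[2.1.1] true OR true = true
[2.1] NOT true = false
[2.2] true → false = false
[2] false → false (antecedent false ⇒ implication holds) = true
[3.1.1] true AND true = true
[3.1.2] exactly-one(true, true) = false
[3.1] true → false = false
[3] NOT false = true
[root] exactly-one(false, true, true) = false
Overall: false → denied

Denied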